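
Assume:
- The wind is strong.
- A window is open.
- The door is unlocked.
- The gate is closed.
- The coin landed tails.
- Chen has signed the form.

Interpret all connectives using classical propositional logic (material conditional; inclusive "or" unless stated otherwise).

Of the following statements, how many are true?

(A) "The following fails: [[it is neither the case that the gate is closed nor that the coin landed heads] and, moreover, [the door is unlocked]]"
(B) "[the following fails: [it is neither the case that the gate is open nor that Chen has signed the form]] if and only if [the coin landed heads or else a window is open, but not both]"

2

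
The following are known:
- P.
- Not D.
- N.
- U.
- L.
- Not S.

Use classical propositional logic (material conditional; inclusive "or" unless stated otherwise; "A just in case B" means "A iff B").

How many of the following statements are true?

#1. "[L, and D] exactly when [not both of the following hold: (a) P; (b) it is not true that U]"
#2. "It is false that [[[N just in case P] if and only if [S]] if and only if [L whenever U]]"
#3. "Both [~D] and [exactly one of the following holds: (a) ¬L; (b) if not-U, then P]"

2

#1: This is (L and D) iff (P nand not U).

L and D = True and False = False
not U = not True = False
P nand not U = True nand False = True
(L and D) iff (P nand not U) = False iff True = False
So #1 is false.

#2: In symbols: not (((N iff P) iff S) iff (U -> L))

N iff P = True iff True = True
(N iff P) iff S = True iff False = False
U -> L = True -> True = True
((N iff P) iff S) iff (U -> L) = False iff True = False
not (((N iff P) iff S) iff (U -> L)) = not False = True
So #2 is true.

#3: This is not D and (not L xor (not U -> P)).

not D = not False = True
not L = not True = False
not U = not True = False
not U -> P = False -> True = True
not L xor (not U -> P) = False xor True = True
not D and (not L xor (not U -> P)) = True and True = True
Thus #3 is true.

Count: 2.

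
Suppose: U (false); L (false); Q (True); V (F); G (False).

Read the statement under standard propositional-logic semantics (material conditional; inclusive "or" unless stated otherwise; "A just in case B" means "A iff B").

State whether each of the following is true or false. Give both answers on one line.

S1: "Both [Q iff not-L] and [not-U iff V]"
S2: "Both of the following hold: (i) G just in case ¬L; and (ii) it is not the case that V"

S1: In symbols: (Q ↔ ¬L) ∧ (¬U ↔ V)

¬L = ¬F = T
Q ↔ ¬L = T ↔ T = T
¬U = ¬F = T
¬U ↔ V = T ↔ F = F
(Q ↔ ¬L) ∧ (¬U ↔ V) = T ∧ F = F
Thus S1 is false.

S2: In symbols: (G ↔ ¬L) ∧ ¬V

¬L = ¬F = T
G ↔ ¬L = F ↔ T = F
¬V = ¬F = T
(G ↔ ¬L) ∧ ¬V = F ∧ T = F
So S2 is false.

S1 false / S2 false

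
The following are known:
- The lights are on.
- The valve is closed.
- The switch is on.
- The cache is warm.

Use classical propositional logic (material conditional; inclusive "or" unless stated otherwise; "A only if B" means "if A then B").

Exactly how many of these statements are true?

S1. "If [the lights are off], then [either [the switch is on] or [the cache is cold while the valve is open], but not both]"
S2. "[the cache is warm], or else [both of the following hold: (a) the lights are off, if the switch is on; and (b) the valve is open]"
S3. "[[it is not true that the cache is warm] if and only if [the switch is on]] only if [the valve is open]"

Let P = "the lights are on" (True), R = "the switch is on" (True), S = "the cache is warm" (True), Q = "the valve is open" (False).

S1: In symbols: not P -> (R xor (not S and Q))

not P = not True = False
not S = not True = False
not S and Q = False and False = False
R xor (not S and Q) = True xor False = True
not P -> (R xor (not S and Q)) = False -> True = True
Thus S1 is true.

S2: Formalization: S or ((R -> not P) and Q)

not P = not True = False
R -> not P = True -> False = False
(R -> not P) and Q = False and False = False
S or ((R -> not P) and Q) = True or False = True
So S2 is true.

S3: In symbols: (not S iff R) -> Q

not S = not True = False
not S iff R = False iff True = False
(not S iff R) -> Q = False -> False = True
So S3 is true.

Count: 3.

3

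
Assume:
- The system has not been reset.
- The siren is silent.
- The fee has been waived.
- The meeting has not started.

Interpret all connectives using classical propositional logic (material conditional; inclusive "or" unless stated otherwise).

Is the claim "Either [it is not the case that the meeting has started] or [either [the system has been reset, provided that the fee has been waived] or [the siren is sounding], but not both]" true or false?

true

Let K = "the meeting has started" (F), V = "the fee has been waived" (T), P = "the system has been reset" (F), H = "the siren is sounding" (F).
Parsed as ¬K ∨ ((V → P) ⊕ H)

¬K = ¬F = T
V → P = T → F = F
(V → P) ⊕ H = F ⊕ F = F
¬K ∨ ((V → P) ⊕ H) = T ∨ F = T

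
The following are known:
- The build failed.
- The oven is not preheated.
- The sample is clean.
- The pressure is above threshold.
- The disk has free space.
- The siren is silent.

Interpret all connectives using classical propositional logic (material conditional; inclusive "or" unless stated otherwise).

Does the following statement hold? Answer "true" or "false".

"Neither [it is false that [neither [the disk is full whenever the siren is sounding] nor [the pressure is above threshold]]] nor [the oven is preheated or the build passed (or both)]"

The statement is false.

Let U = "the siren is sounding" (F), V = "the disk is full" (F), W = "the pressure is above threshold" (T), R = "the oven is preheated" (F), P = "the build passed" (F).
In symbols: ~((U -> V) nor W) nor (R | P)

U -> V = F -> F = T
(U -> V) nor W = T nor T = F
~((U -> V) nor W) = ~F = T
R | P = F | F = F
~((U -> V) nor W) nor (R | P) = T nor F = F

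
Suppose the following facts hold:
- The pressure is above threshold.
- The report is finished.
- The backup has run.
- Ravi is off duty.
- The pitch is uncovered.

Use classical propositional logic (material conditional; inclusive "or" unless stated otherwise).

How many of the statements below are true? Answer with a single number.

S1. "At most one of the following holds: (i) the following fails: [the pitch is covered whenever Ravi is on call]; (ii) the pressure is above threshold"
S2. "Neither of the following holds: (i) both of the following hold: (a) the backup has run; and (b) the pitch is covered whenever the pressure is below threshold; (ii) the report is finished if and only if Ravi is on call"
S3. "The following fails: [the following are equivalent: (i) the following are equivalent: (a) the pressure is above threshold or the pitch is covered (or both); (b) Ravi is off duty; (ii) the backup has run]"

1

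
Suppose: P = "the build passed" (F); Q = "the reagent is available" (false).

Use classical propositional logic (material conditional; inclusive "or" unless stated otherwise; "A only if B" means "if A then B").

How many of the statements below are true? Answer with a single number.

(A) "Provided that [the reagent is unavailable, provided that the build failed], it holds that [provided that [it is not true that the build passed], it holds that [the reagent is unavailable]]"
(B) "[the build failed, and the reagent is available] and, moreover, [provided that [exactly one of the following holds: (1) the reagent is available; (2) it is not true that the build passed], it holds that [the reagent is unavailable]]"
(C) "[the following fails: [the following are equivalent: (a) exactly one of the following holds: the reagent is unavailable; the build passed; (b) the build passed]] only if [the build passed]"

1

(A): This is (~P -> ~Q) -> (~P -> ~Q).

~P = ~F = T
~Q = ~F = T
~P -> ~Q = T -> T = T
~P = ~F = T
~Q = ~F = T
~P -> ~Q = T -> T = T
(~P -> ~Q) -> (~P -> ~Q) = T -> T = T
Hence (A) is true.

(B): This is (~P & Q) & ((Q xor ~P) -> ~Q).

~P = ~F = T
~P & Q = T & F = F
~P = ~F = T
Q xor ~P = F xor T = T
~Q = ~F = T
(Q xor ~P) -> ~Q = T -> T = T
(~P & Q) & ((Q xor ~P) -> ~Q) = F & T = F
Thus (B) is false.

(C): Formalization: ~((~Q xor P) <-> P) -> P

~Q = ~F = T
~Q xor P = T xor F = T
(~Q xor P) <-> P = T <-> F = F
~((~Q xor P) <-> P) = ~F = T
~((~Q xor P) <-> P) -> P = T -> F = F
Hence (C) is false.

True statements: 1 ((A)).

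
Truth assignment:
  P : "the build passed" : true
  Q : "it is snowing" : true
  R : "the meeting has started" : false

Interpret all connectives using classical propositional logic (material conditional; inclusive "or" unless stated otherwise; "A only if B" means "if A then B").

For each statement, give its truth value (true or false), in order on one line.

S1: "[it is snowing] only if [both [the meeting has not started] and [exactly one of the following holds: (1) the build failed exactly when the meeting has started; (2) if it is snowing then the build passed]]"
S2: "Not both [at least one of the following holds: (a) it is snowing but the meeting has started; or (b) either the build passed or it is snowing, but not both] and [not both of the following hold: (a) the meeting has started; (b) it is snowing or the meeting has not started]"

S1 False, S2 True

S1: Formalization: Q -> (not R and ((not P iff R) xor (Q -> P)))

not R = not False = True
not P = not True = False
not P iff R = False iff False = True
Q -> P = True -> True = True
(not P iff R) xor (Q -> P) = True xor True = False
not R and ((not P iff R) xor (Q -> P)) = True and False = False
Q -> (not R and ((not P iff R) xor (Q -> P))) = True -> False = False
Thus S1 is false.

S2: This is ((Q and R) or (P xor Q)) nand (R nand (Q or not R)).

Q and R = True and False = False
P xor Q = True xor True = False
(Q and R) or (P xor Q) = False or False = False
not R = not False = True
Q or not R = True or True = True
R nand (Q or not R) = False nand True = True
((Q and R) or (P xor Q)) nand (R nand (Q or not R)) = False nand True = True
Hence S2 is true.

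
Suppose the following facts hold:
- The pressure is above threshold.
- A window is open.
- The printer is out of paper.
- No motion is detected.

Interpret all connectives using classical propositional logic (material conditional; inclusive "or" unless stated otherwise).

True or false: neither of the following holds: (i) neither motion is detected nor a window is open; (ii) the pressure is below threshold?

True

Let W = "motion is detected" (F), S = "a window is open" (T), V = "the pressure is above threshold" (T).
Formalization: (W nor S) nor ~V

W nor S = F nor T = F
~V = ~T = F
(W nor S) nor ~V = F nor F = T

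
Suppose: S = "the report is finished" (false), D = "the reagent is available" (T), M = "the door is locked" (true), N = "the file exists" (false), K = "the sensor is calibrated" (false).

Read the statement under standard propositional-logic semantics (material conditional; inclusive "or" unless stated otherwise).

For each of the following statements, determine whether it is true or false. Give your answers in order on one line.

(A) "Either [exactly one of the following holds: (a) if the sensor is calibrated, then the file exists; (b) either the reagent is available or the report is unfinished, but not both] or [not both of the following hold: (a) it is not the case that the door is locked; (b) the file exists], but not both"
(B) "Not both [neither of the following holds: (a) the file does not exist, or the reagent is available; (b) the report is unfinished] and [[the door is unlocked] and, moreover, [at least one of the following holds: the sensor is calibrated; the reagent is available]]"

(A) F, (B) T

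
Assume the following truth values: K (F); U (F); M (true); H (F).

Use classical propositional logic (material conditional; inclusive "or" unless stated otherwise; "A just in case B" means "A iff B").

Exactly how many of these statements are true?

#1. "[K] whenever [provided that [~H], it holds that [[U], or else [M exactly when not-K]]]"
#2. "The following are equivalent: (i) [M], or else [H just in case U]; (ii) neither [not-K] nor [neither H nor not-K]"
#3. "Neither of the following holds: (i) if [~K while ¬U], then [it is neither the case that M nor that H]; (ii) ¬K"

#1: Parsed as (not H -> (U or (M iff not K))) -> K

not H = not False = True
not K = not False = True
M iff not K = True iff True = True
U or (M iff not K) = False or True = True
not H -> (U or (M iff not K)) = True -> True = True
(not H -> (U or (M iff not K))) -> K = True -> False = False
So #1 is false.

#2: Formalization: (M or (H iff U)) iff (not K nor (H nor not K))

H iff U = False iff False = True
M or (H iff U) = True or True = True
not K = not False = True
not K = not False = True
H nor not K = False nor True = False
not K nor (H nor not K) = True nor False = False
(M or (H iff U)) iff (not K nor (H nor not K)) = True iff False = False
So #2 is false.

#3: Formalization: ((not K and not U) -> (M nor H)) nor not K

not K = not False = True
not U = not False = True
not K and not U = True and True = True
M nor H = True nor False = False
(not K and not U) -> (M nor H) = True -> False = False
not K = not False = True
((not K and not U) -> (M nor H)) nor not K = False nor True = False
Hence #3 is false.

True statements: 0 (none).

0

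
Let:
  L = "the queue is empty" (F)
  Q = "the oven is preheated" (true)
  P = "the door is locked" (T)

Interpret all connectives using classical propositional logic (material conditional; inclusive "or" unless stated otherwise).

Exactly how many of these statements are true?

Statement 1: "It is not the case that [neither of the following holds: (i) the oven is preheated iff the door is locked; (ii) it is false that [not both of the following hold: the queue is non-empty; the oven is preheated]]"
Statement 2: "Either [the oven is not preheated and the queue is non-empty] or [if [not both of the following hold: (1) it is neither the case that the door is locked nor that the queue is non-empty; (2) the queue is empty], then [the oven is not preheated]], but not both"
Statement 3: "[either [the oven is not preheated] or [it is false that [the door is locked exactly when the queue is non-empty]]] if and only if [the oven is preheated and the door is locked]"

Statement 1: This is ¬((Q ↔ P) ↓ ¬(¬L ↑ Q)).

Q ↔ P = T ↔ T = T
¬L = ¬F = T
¬L ↑ Q = T ↑ T = F
¬(¬L ↑ Q) = ¬F = T
(Q ↔ P) ↓ ¬(¬L ↑ Q) = T ↓ T = F
¬((Q ↔ P) ↓ ¬(¬L ↑ Q)) = ¬F = T
Hence Statement 1 is true.

Statement 2: This is (¬Q ∧ ¬L) ⊕ (((P ↓ ¬L) ↑ L) → ¬Q).

¬Q = ¬T = F
¬L = ¬F = T
¬Q ∧ ¬L = F ∧ T = F
¬L = ¬F = T
P ↓ ¬L = T ↓ T = F
(P ↓ ¬L) ↑ L = F ↑ F = T
¬Q = ¬T = F
((P ↓ ¬L) ↑ L) → ¬Q = T → F = F
(¬Q ∧ ¬L) ⊕ (((P ↓ ¬L) ↑ L) → ¬Q) = F ⊕ F = F
So Statement 2 is false.

Statement 3: This is (¬Q ∨ ¬(P ↔ ¬L)) ↔ (Q ∧ P).

¬Q = ¬T = F
¬L = ¬F = T
P ↔ ¬L = T ↔ T = T
¬(P ↔ ¬L) = ¬T = F
¬Q ∨ ¬(P ↔ ¬L) = F ∨ F = F
Q ∧ P = T ∧ T = T
(¬Q ∨ ¬(P ↔ ¬L)) ↔ (Q ∧ P) = F ↔ T = F
Hence Statement 3 is false.

Count: 1.

1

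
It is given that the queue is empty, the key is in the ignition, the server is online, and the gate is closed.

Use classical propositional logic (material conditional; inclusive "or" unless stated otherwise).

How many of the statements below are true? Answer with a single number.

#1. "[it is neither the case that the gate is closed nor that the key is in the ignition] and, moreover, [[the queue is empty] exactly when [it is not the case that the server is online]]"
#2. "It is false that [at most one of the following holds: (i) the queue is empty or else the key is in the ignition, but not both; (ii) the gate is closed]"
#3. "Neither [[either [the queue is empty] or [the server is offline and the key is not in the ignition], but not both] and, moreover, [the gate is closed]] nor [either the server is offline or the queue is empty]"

0

Let S = "the gate is open" (F), Q = "the key is in the ignition" (T), P = "the queue is empty" (T), R = "the server is online" (T).

#1: Formalization: (¬S ↓ Q) ∧ (P ↔ ¬R)

¬S = ¬F = T
¬S ↓ Q = T ↓ T = F
¬R = ¬T = F
P ↔ ¬R = T ↔ F = F
(¬S ↓ Q) ∧ (P ↔ ¬R) = F ∧ F = F
So #1 is false.

#2: This is ¬((P ⊕ Q) ↑ ¬S).

P ⊕ Q = T ⊕ T = F
¬S = ¬F = T
(P ⊕ Q) ↑ ¬S = F ↑ T = T
¬((P ⊕ Q) ↑ ¬S) = ¬T = F
Hence #2 is false.

#3: Formalization: ((P ⊕ (¬R ∧ ¬Q)) ∧ ¬S) ↓ (¬R ∨ P)

¬R = ¬T = F
¬Q = ¬T = F
¬R ∧ ¬Q = F ∧ F = F
P ⊕ (¬R ∧ ¬Q) = T ⊕ F = T
¬S = ¬F = T
(P ⊕ (¬R ∧ ¬Q)) ∧ ¬S = T ∧ T = T
¬R = ¬T = F
¬R ∨ P = F ∨ T = T
((P ⊕ (¬R ∧ ¬Q)) ∧ ¬S) ↓ (¬R ∨ P) = T ↓ T = F
So #3 is false.

True statements: 0 (none).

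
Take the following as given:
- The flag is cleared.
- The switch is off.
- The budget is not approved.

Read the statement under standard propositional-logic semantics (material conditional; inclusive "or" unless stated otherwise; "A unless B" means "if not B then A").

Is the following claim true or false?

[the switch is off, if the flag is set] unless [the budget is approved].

Let D = "the flag is set" (F), M = "the switch is on" (F), U = "the budget is approved" (F).
Parsed as (D -> ~M) | U

~M = ~F = T
D -> ~M = F -> T = T
(D -> ~M) | U = T | F = T

The statement is true.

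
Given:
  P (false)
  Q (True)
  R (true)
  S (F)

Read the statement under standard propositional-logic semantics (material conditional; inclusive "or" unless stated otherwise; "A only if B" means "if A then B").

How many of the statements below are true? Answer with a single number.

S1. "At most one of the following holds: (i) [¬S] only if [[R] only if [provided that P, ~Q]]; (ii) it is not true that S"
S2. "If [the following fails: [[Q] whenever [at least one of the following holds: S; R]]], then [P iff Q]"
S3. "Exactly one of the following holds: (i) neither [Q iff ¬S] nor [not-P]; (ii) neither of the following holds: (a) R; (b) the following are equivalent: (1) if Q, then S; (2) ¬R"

1

S1: Parsed as (not S -> (R -> (P -> not Q))) nand not S

not S = not False = True
not Q = not True = False
P -> not Q = False -> False = True
R -> (P -> not Q) = True -> True = True
not S -> (R -> (P -> not Q)) = True -> True = True
not S = not False = True
(not S -> (R -> (P -> not Q))) nand not S = True nand True = False
Hence S1 is false.

S2: In symbols: not ((S or R) -> Q) -> (P iff Q)

S or R = False or True = True
(S or R) -> Q = True -> True = True
not ((S or R) -> Q) = not True = False
P iff Q = False iff True = False
not ((S or R) -> Q) -> (P iff Q) = False -> False = True
So S2 is true.

S3: In symbols: ((Q iff not S) nor not P) xor (R nor ((Q -> S) iff not R))

not S = not False = True
Q iff not S = True iff True = True
not P = not False = True
(Q iff not S) nor not P = True nor True = False
Q -> S = True -> False = False
not R = not True = False
(Q -> S) iff not R = False iff False = True
R nor ((Q -> S) iff not R) = True nor True = False
((Q iff not S) nor not P) xor (R nor ((Q -> S) iff not R)) = False xor False = False
So S3 is false.

True statements: 1 (S2).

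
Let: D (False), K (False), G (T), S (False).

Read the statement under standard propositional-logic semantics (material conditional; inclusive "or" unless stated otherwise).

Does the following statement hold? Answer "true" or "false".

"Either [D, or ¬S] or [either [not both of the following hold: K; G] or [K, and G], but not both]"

Parsed as (D ∨ ¬S) ∨ ((K ↑ G) ⊕ (K ∧ G))

¬S = ¬F = T
D ∨ ¬S = F ∨ T = T
K ↑ G = F ↑ T = T
K ∧ G = F ∧ T = F
(K ↑ G) ⊕ (K ∧ G) = T ⊕ F = T
(D ∨ ¬S) ∨ ((K ↑ G) ⊕ (K ∧ G)) = T ∨ T = T

True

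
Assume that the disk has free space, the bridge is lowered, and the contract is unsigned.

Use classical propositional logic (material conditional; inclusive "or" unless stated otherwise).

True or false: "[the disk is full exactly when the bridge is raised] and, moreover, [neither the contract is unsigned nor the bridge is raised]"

false

Let P = "the disk is full" (F), Q = "the bridge is raised" (F), R = "the contract is signed" (F).
Parsed as (P ↔ Q) ∧ (¬R ↓ Q)

P ↔ Q = F ↔ F = T
¬R = ¬F = T
¬R ↓ Q = T ↓ F = F
(P ↔ Q) ∧ (¬R ↓ Q) = T ∧ F = F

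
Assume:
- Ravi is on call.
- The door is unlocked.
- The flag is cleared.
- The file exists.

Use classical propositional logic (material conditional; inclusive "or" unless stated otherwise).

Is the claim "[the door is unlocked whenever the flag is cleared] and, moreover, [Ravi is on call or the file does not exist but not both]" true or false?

Let R = "the flag is set" (F), Q = "the door is locked" (F), P = "Ravi is on call" (T), S = "the file exists" (T).
This is (~R -> ~Q) & (P xor ~S).

~R = ~F = T
~Q = ~F = T
~R -> ~Q = T -> T = T
~S = ~T = F
P xor ~S = T xor F = T
(~R -> ~Q) & (P xor ~S) = T & T = T

True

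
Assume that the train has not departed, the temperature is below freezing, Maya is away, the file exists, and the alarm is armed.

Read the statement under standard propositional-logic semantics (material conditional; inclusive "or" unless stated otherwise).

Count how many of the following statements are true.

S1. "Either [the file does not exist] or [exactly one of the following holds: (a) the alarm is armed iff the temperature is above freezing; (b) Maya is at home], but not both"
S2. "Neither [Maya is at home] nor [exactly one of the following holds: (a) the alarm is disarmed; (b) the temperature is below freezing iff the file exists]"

0

Let Q = "the file exists" (True), P = "the alarm is armed" (True), S = "the temperature is below freezing" (True), V = "Maya is at home" (False).

S1: Formalization: not Q xor ((P iff not S) xor V)

not Q = not True = False
not S = not True = False
P iff not S = True iff False = False
(P iff not S) xor V = False xor False = False
not Q xor ((P iff not S) xor V) = False xor False = False
Hence S1 is false.

S2: In symbols: V nor (not P xor (S iff Q))

not P = not True = False
S iff Q = True iff True = True
not P xor (S iff Q) = False xor True = True
V nor (not P xor (S iff Q)) = False nor True = False
Hence S2 is false.

Count: 0.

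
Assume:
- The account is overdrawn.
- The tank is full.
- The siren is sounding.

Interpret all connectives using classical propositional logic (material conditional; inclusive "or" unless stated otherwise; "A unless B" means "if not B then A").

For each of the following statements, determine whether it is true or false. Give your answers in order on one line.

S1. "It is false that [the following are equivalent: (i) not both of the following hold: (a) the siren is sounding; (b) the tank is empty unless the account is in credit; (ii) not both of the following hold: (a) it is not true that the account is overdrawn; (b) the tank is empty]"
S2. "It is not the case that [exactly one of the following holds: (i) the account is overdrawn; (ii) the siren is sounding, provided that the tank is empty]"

S1 False, S2 True

Let L = "the siren is sounding" (T), M = "the tank is full" (T), P = "the account is overdrawn" (T).

S1: Formalization: ~((L nand (~M | ~P)) <-> (~P nand ~M))

~M = ~T = F
~P = ~T = F
~M | ~P = F | F = F
L nand (~M | ~P) = T nand F = T
~P = ~T = F
~M = ~T = F
~P nand ~M = F nand F = T
(L nand (~M | ~P)) <-> (~P nand ~M) = T <-> T = T
~((L nand (~M | ~P)) <-> (~P nand ~M)) = ~T = F
Thus S1 is false.

S2: This is ~(P xor (~M -> L)).

~M = ~T = F
~M -> L = F -> T = T
P xor (~M -> L) = T xor T = F
~(P xor (~M -> L)) = ~F = T
So S2 is true.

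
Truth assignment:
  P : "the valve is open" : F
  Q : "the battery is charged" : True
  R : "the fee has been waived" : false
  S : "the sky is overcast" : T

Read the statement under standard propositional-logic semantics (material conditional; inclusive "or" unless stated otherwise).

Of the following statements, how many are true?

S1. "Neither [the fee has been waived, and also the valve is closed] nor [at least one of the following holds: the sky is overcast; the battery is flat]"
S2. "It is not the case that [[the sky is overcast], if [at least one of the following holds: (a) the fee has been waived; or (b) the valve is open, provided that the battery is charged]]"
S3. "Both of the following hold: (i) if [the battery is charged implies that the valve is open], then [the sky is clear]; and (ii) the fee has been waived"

0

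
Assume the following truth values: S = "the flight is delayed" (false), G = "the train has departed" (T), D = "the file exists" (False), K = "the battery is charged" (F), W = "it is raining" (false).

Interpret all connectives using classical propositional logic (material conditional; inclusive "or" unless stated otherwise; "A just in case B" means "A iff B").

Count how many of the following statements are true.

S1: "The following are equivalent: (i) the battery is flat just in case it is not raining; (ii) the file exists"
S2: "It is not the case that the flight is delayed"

S1: In symbols: (¬K ↔ ¬W) ↔ D

¬K = ¬F = T
¬W = ¬F = T
¬K ↔ ¬W = T ↔ T = T
(¬K ↔ ¬W) ↔ D = T ↔ F = F
So S1 is false.

S2: Parsed as ¬S

¬S = ¬F = T
So S2 is true.

Count: 1.

1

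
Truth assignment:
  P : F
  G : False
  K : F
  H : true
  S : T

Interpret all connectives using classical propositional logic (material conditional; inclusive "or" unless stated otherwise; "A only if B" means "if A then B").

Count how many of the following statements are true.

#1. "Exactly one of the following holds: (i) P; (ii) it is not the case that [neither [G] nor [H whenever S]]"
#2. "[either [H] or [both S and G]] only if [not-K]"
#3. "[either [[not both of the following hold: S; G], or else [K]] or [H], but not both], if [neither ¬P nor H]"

3

#1: Parsed as P xor not (G nor (S -> H))

S -> H = True -> True = True
G nor (S -> H) = False nor True = False
not (G nor (S -> H)) = not False = True
P xor not (G nor (S -> H)) = False xor True = True
So #1 is true.

#2: Formalization: (H or (S and G)) -> not K

S and G = True and False = False
H or (S and G) = True or False = True
not K = not False = True
(H or (S and G)) -> not K = True -> True = True
So #2 is true.

#3: Formalization: (not P nor H) -> (((S nand G) or K) xor H)

not P = not False = True
not P nor H = True nor True = False
S nand G = True nand False = True
(S nand G) or K = True or False = True
((S nand G) or K) xor H = True xor True = False
(not P nor H) -> (((S nand G) or K) xor H) = False -> False = True
Thus #3 is true.

3 of the 3 statements are true.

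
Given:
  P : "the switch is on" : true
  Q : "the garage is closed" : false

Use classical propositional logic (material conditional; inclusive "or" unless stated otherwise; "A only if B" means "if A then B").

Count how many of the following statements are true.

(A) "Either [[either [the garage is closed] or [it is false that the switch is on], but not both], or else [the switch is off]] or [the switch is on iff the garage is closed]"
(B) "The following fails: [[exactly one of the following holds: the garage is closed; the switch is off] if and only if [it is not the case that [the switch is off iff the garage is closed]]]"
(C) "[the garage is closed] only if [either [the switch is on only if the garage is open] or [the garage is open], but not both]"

(A): This is ((Q xor not P) or not P) or (P iff Q).

not P = not True = False
Q xor not P = False xor False = False
not P = not True = False
(Q xor not P) or not P = False or False = False
P iff Q = True iff False = False
((Q xor not P) or not P) or (P iff Q) = False or False = False
Hence (A) is false.

(B): In symbols: not ((Q xor not P) iff not (not P iff Q))

not P = not True = False
Q xor not P = False xor False = False
not P = not True = False
not P iff Q = False iff False = True
not (not P iff Q) = not True = False
(Q xor not P) iff not (not P iff Q) = False iff False = True
not ((Q xor not P) iff not (not P iff Q)) = not True = False
Hence (B) is false.

(C): In symbols: Q -> ((P -> not Q) xor not Q)

not Q = not False = True
P -> not Q = True -> True = True
not Q = not False = True
(P -> not Q) xor not Q = True xor True = False
Q -> ((P -> not Q) xor not Q) = False -> False = True
Thus (C) is true.

Count: 1.

1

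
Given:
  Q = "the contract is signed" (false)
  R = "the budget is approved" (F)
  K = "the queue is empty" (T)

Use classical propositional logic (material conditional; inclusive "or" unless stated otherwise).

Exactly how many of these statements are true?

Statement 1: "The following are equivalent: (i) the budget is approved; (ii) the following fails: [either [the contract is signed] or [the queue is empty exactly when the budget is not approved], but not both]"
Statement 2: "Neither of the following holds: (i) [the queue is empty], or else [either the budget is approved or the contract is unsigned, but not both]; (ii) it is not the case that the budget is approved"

Statement 1: Formalization: R <-> ~(Q xor (K <-> ~R))

~R = ~F = T
K <-> ~R = T <-> T = T
Q xor (K <-> ~R) = F xor T = T
~(Q xor (K <-> ~R)) = ~T = F
R <-> ~(Q xor (K <-> ~R)) = F <-> F = T
Hence Statement 1 is true.

Statement 2: Parsed as (K | (R xor ~Q)) nor ~R

~Q = ~F = T
R xor ~Q = F xor T = T
K | (R xor ~Q) = T | T = T
~R = ~F = T
(K | (R xor ~Q)) nor ~R = T nor T = F
Hence Statement 2 is false.

1 of the 2 statements is true.

1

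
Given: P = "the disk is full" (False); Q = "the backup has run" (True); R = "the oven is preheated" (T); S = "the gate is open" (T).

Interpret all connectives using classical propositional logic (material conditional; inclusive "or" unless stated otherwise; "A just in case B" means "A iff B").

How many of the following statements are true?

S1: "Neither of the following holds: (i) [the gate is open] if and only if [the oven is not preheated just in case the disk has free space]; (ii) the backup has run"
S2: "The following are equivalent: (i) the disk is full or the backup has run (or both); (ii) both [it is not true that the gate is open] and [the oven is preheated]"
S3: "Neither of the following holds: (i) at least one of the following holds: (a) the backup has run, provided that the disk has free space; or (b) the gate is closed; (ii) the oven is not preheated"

0

S1: Formalization: (S <-> (~R <-> ~P)) nor Q

~R = ~T = F
~P = ~F = T
~R <-> ~P = F <-> T = F
S <-> (~R <-> ~P) = T <-> F = F
(S <-> (~R <-> ~P)) nor Q = F nor T = F
Hence S1 is false.

S2: Parsed as (P | Q) <-> (~S & R)

P | Q = F | T = T
~S = ~T = F
~S & R = F & T = F
(P | Q) <-> (~S & R) = T <-> F = F
Hence S2 is false.

S3: Parsed as ((~P -> Q) | ~S) nor ~R

~P = ~F = T
~P -> Q = T -> T = T
~S = ~T = F
(~P -> Q) | ~S = T | F = T
~R = ~T = F
((~P -> Q) | ~S) nor ~R = T nor F = F
Thus S3 is false.

Count: 0.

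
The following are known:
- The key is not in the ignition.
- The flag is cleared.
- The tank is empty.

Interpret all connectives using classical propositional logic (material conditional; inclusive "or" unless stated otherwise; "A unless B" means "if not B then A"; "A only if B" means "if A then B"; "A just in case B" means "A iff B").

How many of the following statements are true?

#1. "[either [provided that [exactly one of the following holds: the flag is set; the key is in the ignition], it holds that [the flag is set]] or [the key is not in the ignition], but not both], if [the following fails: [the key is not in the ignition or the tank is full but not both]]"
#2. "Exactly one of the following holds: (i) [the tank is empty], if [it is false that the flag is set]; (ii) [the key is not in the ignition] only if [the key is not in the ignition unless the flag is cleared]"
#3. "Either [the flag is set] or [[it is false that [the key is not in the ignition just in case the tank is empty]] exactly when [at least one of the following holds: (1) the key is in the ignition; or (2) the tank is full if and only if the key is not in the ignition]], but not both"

Let D = "the key is in the ignition" (F), L = "the tank is full" (F), H = "the flag is set" (F).

#1: Parsed as ¬(¬D ⊕ L) → (((H ⊕ D) → H) ⊕ ¬D)

¬D = ¬F = T
¬D ⊕ L = T ⊕ F = T
¬(¬D ⊕ L) = ¬T = F
H ⊕ D = F ⊕ F = F
(H ⊕ D) → H = F → F = T
¬D = ¬F = T
((H ⊕ D) → H) ⊕ ¬D = T ⊕ T = F
¬(¬D ⊕ L) → (((H ⊕ D) → H) ⊕ ¬D) = F → F = T
Hence #1 is true.

#2: In symbols: (¬H → ¬L) ⊕ (¬D → (¬D ∨ ¬H))

¬H = ¬F = T
¬L = ¬F = T
¬H → ¬L = T → T = T
¬D = ¬F = T
¬D = ¬F = T
¬H = ¬F = T
¬D ∨ ¬H = T ∨ T = T
¬D → (¬D ∨ ¬H) = T → T = T
(¬H → ¬L) ⊕ (¬D → (¬D ∨ ¬H)) = T ⊕ T = F
So #2 is false.

#3: Formalization: H ⊕ (¬(¬D ↔ ¬L) ↔ (D ∨ (L ↔ ¬D)))

¬D = ¬F = T
¬L = ¬F = T
¬D ↔ ¬L = T ↔ T = T
¬(¬D ↔ ¬L) = ¬T = F
¬D = ¬F = T
L ↔ ¬D = F ↔ T = F
D ∨ (L ↔ ¬D) = F ∨ F = F
¬(¬D ↔ ¬L) ↔ (D ∨ (L ↔ ¬D)) = F ↔ F = T
H ⊕ (¬(¬D ↔ ¬L) ↔ (D ∨ (L ↔ ¬D))) = F ⊕ T = T
So #3 is true.

True statements: 2.

2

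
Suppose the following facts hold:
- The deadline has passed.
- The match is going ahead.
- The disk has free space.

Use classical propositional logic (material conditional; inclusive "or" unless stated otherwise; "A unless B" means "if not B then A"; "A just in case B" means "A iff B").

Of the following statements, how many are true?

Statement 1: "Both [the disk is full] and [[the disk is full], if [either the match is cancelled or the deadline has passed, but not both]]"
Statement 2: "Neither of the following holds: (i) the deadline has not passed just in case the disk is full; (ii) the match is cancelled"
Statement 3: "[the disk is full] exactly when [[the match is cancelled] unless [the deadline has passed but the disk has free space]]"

0

Let M = "the disk is full" (F), V = "the match is cancelled" (F), G = "the deadline has passed" (T).

Statement 1: Formalization: M ∧ ((V ⊕ G) → M)

V ⊕ G = F ⊕ T = T
(V ⊕ G) → M = T → F = F
M ∧ ((V ⊕ G) → M) = F ∧ F = F
So Statement 1 is false.

Statement 2: Formalization: (¬G ↔ M) ↓ V

¬G = ¬T = F
¬G ↔ M = F ↔ F = T
(¬G ↔ M) ↓ V = T ↓ F = F
Hence Statement 2 is false.

Statement 3: In symbols: M ↔ (V ∨ (G ∧ ¬M))

¬M = ¬F = T
G ∧ ¬M = T ∧ T = T
V ∨ (G ∧ ¬M) = F ∨ T = T
M ↔ (V ∨ (G ∧ ¬M)) = F ↔ T = F
Hence Statement 3 is false.

0 of the 3 statements are true (none).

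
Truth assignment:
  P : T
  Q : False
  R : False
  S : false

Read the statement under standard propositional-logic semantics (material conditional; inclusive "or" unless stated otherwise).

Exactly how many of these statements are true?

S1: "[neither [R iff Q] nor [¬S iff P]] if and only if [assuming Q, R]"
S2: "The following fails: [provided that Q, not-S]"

S1: Parsed as ((R ↔ Q) ↓ (¬S ↔ P)) ↔ (Q → R)

R ↔ Q = F ↔ F = T
¬S = ¬F = T
¬S ↔ P = T ↔ T = T
(R ↔ Q) ↓ (¬S ↔ P) = T ↓ T = F
Q → R = F → F = T
((R ↔ Q) ↓ (¬S ↔ P)) ↔ (Q → R) = F ↔ T = F
Thus S1 is false.

S2: This is ¬(Q → ¬S).

¬S = ¬F = T
Q → ¬S = F → T = T
¬(Q → ¬S) = ¬T = F
So S2 is false.

0 of the 2 statements are true (none).

0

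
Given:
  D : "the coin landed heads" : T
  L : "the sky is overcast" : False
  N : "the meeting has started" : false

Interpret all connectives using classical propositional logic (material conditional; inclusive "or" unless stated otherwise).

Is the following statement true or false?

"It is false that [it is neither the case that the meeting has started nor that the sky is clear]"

Parsed as ~(N nor ~L)

~L = ~F = T
N nor ~L = F nor T = F
~(N nor ~L) = ~F = T

The statement is true.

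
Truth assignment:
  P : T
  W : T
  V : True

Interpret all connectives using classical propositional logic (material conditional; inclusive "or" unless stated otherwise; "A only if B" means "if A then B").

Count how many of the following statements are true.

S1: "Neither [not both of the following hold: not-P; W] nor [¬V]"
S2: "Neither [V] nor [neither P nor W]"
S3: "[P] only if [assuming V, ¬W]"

S1: In symbols: (~P nand W) nor ~V

~P = ~T = F
~P nand W = F nand T = T
~V = ~T = F
(~P nand W) nor ~V = T nor F = F
So S1 is false.

S2: This is V nor (P nor W).

P nor W = T nor T = F
V nor (P nor W) = T nor F = F
Thus S2 is false.

S3: Formalization: P -> (V -> ~W)

~W = ~T = F
V -> ~W = T -> F = F
P -> (V -> ~W) = T -> F = F
So S3 is false.

True statements: 0 (none).

0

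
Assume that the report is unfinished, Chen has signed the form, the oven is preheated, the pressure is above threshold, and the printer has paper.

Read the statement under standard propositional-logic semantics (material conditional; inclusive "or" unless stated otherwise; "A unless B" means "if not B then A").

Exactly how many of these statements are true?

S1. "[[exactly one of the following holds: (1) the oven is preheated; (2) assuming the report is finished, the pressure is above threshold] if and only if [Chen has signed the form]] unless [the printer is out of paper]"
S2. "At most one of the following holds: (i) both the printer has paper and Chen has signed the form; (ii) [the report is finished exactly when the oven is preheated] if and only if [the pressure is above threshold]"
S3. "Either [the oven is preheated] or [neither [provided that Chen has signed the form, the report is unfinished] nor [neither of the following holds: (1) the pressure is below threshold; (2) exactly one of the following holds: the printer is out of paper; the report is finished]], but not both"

2

Let M = "the oven is preheated" (T), R = "the report is finished" (F), Q = "the pressure is above threshold" (T), L = "Chen has signed the form" (T), N = "the printer has paper" (T).

S1: In symbols: ((M xor (R -> Q)) <-> L) | ~N

R -> Q = F -> T = T
M xor (R -> Q) = T xor T = F
(M xor (R -> Q)) <-> L = F <-> T = F
~N = ~T = F
((M xor (R -> Q)) <-> L) | ~N = F | F = F
So S1 is false.

S2: In symbols: (N & L) nand ((R <-> M) <-> Q)

N & L = T & T = T
R <-> M = F <-> T = F
(R <-> M) <-> Q = F <-> T = F
(N & L) nand ((R <-> M) <-> Q) = T nand F = T
Hence S2 is true.

S3: Formalization: M xor ((L -> ~R) nor (~Q nor (~N xor R)))

~R = ~F = T
L -> ~R = T -> T = T
~Q = ~T = F
~N = ~T = F
~N xor R = F xor F = F
~Q nor (~N xor R) = F nor F = T
(L -> ~R) nor (~Q nor (~N xor R)) = T nor T = F
M xor ((L -> ~R) nor (~Q nor (~N xor R))) = T xor F = T
So S3 is true.

True statements: 2 (S2, S3).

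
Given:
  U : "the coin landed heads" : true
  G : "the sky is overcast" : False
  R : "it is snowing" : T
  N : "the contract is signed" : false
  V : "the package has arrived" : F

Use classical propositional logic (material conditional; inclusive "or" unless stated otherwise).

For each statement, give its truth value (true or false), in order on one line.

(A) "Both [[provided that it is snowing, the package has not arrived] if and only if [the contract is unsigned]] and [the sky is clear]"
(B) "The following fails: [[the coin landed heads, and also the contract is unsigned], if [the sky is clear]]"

(A) T / (B) F

(A): Formalization: ((R -> not V) iff not N) and not G

not V = not False = True
R -> not V = True -> True = True
not N = not False = True
(R -> not V) iff not N = True iff True = True
not G = not False = True
((R -> not V) iff not N) and not G = True and True = True
Thus (A) is true.

(B): Formalization: not (not G -> (U and not N))

not G = not False = True
not N = not False = True
U and not N = True and True = True
not G -> (U and not N) = True -> True = True
not (not G -> (U and not N)) = not True = False
So (B) is false.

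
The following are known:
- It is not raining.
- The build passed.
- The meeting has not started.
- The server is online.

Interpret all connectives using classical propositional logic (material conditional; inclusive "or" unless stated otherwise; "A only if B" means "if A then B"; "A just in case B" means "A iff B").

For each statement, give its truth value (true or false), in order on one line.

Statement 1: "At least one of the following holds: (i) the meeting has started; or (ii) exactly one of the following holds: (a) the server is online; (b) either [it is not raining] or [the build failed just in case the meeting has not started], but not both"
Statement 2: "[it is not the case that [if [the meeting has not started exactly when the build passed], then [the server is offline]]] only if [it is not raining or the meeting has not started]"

Let R = "the meeting has started" (False), S = "the server is online" (True), P = "it is raining" (False), Q = "the build passed" (True).

Statement 1: This is R or (S xor (not P xor (not Q iff not R))).

not P = not False = True
not Q = not True = False
not R = not False = True
not Q iff not R = False iff True = False
not P xor (not Q iff not R) = True xor False = True
S xor (not P xor (not Q iff not R)) = True xor True = False
R or (S xor (not P xor (not Q iff not R))) = False or False = False
So Statement 1 is false.

Statement 2: Formalization: not ((not R iff Q) -> not S) -> (not P or not R)

not R = not False = True
not R iff Q = True iff True = True
not S = not True = False
(not R iff Q) -> not S = True -> False = False
not ((not R iff Q) -> not S) = not False = True
not P = not False = True
not R = not False = True
not P or not R = True or True = True
not ((not R iff Q) -> not S) -> (not P or not R) = True -> True = True
Hence Statement 2 is true.

Statement 1 False, Statement 2 True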